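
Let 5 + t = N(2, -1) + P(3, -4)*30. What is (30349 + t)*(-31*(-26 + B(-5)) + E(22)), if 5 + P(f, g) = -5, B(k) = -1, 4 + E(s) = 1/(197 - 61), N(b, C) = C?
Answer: 3403541427/136 ≈ 2.5026e+7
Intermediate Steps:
E(s) = -543/136 (E(s) = -4 + 1/(197 - 61) = -4 + 1/136 = -543/136)
P(f, g) = -10 (P(f, g) = -5 - 5 = -10)
t = -306 (t = -5 + (-1 - 10*30) = -5 + (-1 - 300) = -5 - 301 = -306)
(30349 + t)*(-31*(-26 + B(-5)) + E(22)) = (30349 - 306)*(-31*(-26 - 1) - 543/136) = 30043*(-31*(-27) - 543/136) = 30043*(837 - 543/136) = 30043*(113289/136) = 3403541427/136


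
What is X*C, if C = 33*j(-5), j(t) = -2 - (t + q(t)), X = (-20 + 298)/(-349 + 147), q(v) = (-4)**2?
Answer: 59631/101 ≈ 590.41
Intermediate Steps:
q(v) = 16
X = -139/101 (X = 278/(-202) = 278*(-1/202) = -139/101 ≈ -1.3762)
j(t) = -18 - t (j(t) = -2 - (t + 16) = -2 - (16 + t) = -2 + (-16 - t) = -18 - t)
C = -429 (C = 33*(-18 - 1*(-5)) = 33*(-18 + 5) = 33*(-13) = -429)
X*C = -139/101*(-429) = 59631/101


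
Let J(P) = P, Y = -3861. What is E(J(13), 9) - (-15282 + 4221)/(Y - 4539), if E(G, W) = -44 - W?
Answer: -152087/2800 ≈ -54.317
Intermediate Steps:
E(J(13), 9) - (-15282 + 4221)/(Y - 4539) = (-44 - 1*9) - (-15282 + 4221)/(-3861 - 4539) = (-44 - 9) - (-11061)/(-8400) = -53 - (-11061)*(-1)/8400 = -53 - 1*3687/2800 = -53 - 3687/2800 = -152087/2800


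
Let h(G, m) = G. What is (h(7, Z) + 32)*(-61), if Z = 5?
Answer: -2379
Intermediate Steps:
(h(7, Z) + 32)*(-61) = (7 + 32)*(-61) = 39*(-61) = -2379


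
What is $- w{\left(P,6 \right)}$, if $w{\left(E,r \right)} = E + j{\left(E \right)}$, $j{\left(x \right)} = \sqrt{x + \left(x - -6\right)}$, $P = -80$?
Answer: $80 - i \sqrt{154} \approx 80.0 - 12.41 i$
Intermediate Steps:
$j{\left(x \right)} = \sqrt{6 + 2 x}$ ($j{\left(x \right)} = \sqrt{x + \left(x + 6\right)} = \sqrt{x + \left(6 + x\right)} = \sqrt{6 + 2 x}$)
$w{\left(E,r \right)} = E + \sqrt{6 + 2 E}$
$- w{\left(P,6 \right)} = - (-80 + \sqrt{6 + 2 \left(-80\right)}) = - (-80 + \sqrt{6 - 160}) = - (-80 + \sqrt{-154}) = - (-80 + i \sqrt{154}) = 80 - i \sqrt{154}$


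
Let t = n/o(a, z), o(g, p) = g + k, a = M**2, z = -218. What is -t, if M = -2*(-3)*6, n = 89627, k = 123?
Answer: -89627/1419 ≈ -63.162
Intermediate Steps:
M = 36 (M = 6*6 = 36)
a = 1296 (a = 36**2 = 1296)
o(g, p) = 123 + g (o(g, p) = g + 123 = 123 + g)
t = 89627/1419 (t = 89627/(123 + 1296) = 89627/1419 ≈ 63.162)
-t = -1*89627/1419 = -89627/1419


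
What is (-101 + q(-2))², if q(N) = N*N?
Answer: 9409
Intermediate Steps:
q(N) = N²
(-101 + q(-2))² = (-101 + (-2)²)² = (-101 + 4)² = (-97)² = 9409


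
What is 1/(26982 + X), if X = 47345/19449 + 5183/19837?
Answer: 385809813/10410960361298 ≈ 3.7058e-5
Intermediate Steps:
X = 1039986932/385809813 (X = 47345*(1/19449) + 5183*(1/19837) = 47345/19449 + 5183/19837 = 1039986932/385809813 ≈ 2.6956)
1/(26982 + X) = 1/(26982 + 1039986932/385809813) = 1/(10410960361298/385809813) = 385809813/10410960361298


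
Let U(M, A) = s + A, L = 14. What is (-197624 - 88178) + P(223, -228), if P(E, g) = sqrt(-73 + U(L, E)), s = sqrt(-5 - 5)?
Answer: -285802 + sqrt(150 + I*sqrt(10)) ≈ -2.8579e+5 + 0.12909*I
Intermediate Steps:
s = I*sqrt(10) (s = sqrt(-10) = I*sqrt(10) ≈ 3.1623*I)
U(M, A) = A + I*sqrt(10) (U(M, A) = I*sqrt(10) + A = A + I*sqrt(10))
P(E, g) = sqrt(-73 + E + I*sqrt(10)) (P(E, g) = sqrt(-73 + (E + I*sqrt(10))) = sqrt(-73 + E + I*sqrt(10)))
(-197624 - 88178) + P(223, -228) = (-197624 - 88178) + sqrt(-73 + 223 + I*sqrt(10)) = -285802 + sqrt(150 + I*sqrt(10))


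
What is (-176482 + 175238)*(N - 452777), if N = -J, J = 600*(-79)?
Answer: 504288988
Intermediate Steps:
J = -47400
N = 47400 (N = -1*(-47400) = 47400)
(-176482 + 175238)*(N - 452777) = (-176482 + 175238)*(47400 - 452777) = -1244*(-405377) = 504288988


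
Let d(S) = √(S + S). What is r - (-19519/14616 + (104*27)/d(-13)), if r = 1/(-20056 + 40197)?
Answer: 393146795/294380856 + 108*I*√26 ≈ 1.3355 + 550.69*I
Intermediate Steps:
d(S) = √2*√S (d(S) = √(2*S) = √2*√S)
r = 1/20141 ≈ 4.9650e-5
r - (-19519/14616 + (104*27)/d(-13)) = 1/20141 - (-19519/14616 + (104*27)/((√2*√(-13)))) = 1/20141 - (-19519*1/14616 + 2808/((√2*(I*√13)))) = 1/20141 - (-19519/14616 + 2808/((I*√26))) = 1/20141 - (-19519/14616 + 2808*(-I*√26/26)) = 1/20141 - (-19519/14616 - 108*I*√26) = 1/20141 + (19519/14616 + 108*I*√26) = 393146795/294380856 + 108*I*√26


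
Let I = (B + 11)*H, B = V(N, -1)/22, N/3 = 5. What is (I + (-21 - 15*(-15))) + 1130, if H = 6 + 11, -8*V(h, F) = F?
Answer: 267713/176 ≈ 1521.1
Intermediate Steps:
N = 15 (N = 3*5 = 15)
V(h, F) = -F/8
B = 1/176 (B = -⅛*(-1)/22 = (⅛)*(1/22) = 1/176 ≈ 0.0056818)
H = 17
I = 32929/176 (I = (1/176 + 11)*17 = (1937/176)*17 = 32929/176 ≈ 187.10)
(I + (-21 - 15*(-15))) + 1130 = (32929/176 + (-21 - 15*(-15))) + 1130 = (32929/176 + (-21 + 225)) + 1130 = (32929/176 + 204) + 1130 = 68833/176 + 1130 = 267713/176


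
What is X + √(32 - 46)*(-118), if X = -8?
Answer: -8 - 118*I*√14 ≈ -8.0 - 441.52*I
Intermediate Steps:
X + √(32 - 46)*(-118) = -8 + √(32 - 46)*(-118) = -8 + √(-14)*(-118) = -8 + (I*√14)*(-118) = -8 - 118*I*√14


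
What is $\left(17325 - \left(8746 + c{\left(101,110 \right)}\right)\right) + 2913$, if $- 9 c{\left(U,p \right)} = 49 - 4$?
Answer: $11497$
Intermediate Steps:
$c{\left(U,p \right)} = -5$ ($c{\left(U,p \right)} = - \frac{49 - 4}{9} = \left(- \frac{1}{9}\right) 45 = -5$)
$\left(17325 - \left(8746 + c{\left(101,110 \right)}\right)\right) + 2913 = \left(17325 - 8741\right) + 2913 = 8584 + 2913 = 11497$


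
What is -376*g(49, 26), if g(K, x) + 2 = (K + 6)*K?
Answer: -1012568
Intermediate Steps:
g(K, x) = -2 + K*(6 + K) (g(K, x) = -2 + (K + 6)*K = -2 + (6 + K)*K = -2 + K*(6 + K))
-376*g(49, 26) = -376*(-2 + 49² + 6*49) = -376*(-2 + 2401 + 294) = -376*2693 = -1012568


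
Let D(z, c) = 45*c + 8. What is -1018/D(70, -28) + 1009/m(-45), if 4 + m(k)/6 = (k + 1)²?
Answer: 3265981/3628296 ≈ 0.90014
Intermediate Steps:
m(k) = -24 + 6*(1 + k)² (m(k) = -24 + 6*(k + 1)² = -24 + 6*(1 + k)²)
D(z, c) = 8 + 45*c
-1018/D(70, -28) + 1009/m(-45) = -1018/(8 + 45*(-28)) + 1009/(-24 + 6*(1 - 45)²) = -1018/(8 - 1260) + 1009/(-24 + 6*(-44)²) = -1018/(-1252) + 1009/(-24 + 6*1936) = -1018*(-1/1252) + 1009/(-24 + 11616) = 509/626 + 1009/11592 = 3265981/3628296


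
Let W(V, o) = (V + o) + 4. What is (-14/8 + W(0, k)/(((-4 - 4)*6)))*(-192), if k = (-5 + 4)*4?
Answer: 336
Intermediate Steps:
k = -4 (k = -1*4 = -4)
W(V, o) = 4 + V + o
(-14/8 + W(0, k)/(((-4 - 4)*6)))*(-192) = (-14/8 + (4 + 0 - 4)/(((-4 - 4)*6)))*(-192) = (-14*⅛ + 0/((-8*6)))*(-192) = (-7/4 + 0/(-48))*(-192) = (-7/4 + 0*(-1/48))*(-192) = (-7/4 + 0)*(-192) = -7/4*(-192) = 336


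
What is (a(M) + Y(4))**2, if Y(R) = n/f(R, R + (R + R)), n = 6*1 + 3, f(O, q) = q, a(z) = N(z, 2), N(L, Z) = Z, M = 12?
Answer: 121/16 ≈ 7.5625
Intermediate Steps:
a(z) = 2
n = 9 (n = 6 + 3 = 9)
Y(R) = 3/R (Y(R) = 9/(R + (R + R)) = 9/(R + 2*R) = 9/((3*R)) = 9*(1/(3*R)) = 3/R)
(a(M) + Y(4))**2 = (2 + 3/4)**2 = (11/4)**2 = 121/16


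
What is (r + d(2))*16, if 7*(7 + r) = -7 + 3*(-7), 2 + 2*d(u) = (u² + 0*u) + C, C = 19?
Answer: -8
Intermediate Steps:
d(u) = 17/2 + u²/2 (d(u) = -1 + ((u² + 0*u) + 19)/2 = -1 + ((u² + 0) + 19)/2 = -1 + (u² + 19)/2 = -1 + (19 + u²)/2 = -1 + (19/2 + u²/2) = 17/2 + u²/2)
r = -11 (r = -7 + (-7 + 3*(-7))/7 = -7 + (-7 - 21)/7 = -7 + (⅐)*(-28) = -7 - 4 = -11)
(r + d(2))*16 = (-11 + (17/2 + (½)*2²))*16 = (-11 + (17/2 + (½)*4))*16 = (-11 + (17/2 + 2))*16 = (-11 + 21/2)*16 = -½*16 = -8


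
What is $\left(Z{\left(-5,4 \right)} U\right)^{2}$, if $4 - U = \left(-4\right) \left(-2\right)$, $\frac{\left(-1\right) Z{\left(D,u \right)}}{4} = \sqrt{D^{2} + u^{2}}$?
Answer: $10496$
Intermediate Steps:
$Z{\left(D,u \right)} = - 4 \sqrt{D^{2} + u^{2}}$
$U = -4$ ($U = 4 - \left(-4\right) \left(-2\right) = 4 - 8 = -4$)
$\left(Z{\left(-5,4 \right)} U\right)^{2} = \left(- 4 \sqrt{\left(-5\right)^{2} + 4^{2}} \left(-4\right)\right)^{2} = \left(- 4 \sqrt{25 + 16} \left(-4\right)\right)^{2} = \left(- 4 \sqrt{41} \left(-4\right)\right)^{2} = \left(16 \sqrt{41}\right)^{2} = 10496$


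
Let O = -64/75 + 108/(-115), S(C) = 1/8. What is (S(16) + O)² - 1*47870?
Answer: -9115833293879/190440000 ≈ -47867.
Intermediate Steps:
S(C) = ⅛
O = -3092/1725 (O = -64*1/75 + 108*(-1/115) = -64/75 - 108/115 = -3092/1725 ≈ -1.7925)
(S(16) + O)² - 1*47870 = (⅛ - 3092/1725)² - 1*47870 = (-23011/13800)² - 47870 = 529506121/190440000 - 47870 = -9115833293879/190440000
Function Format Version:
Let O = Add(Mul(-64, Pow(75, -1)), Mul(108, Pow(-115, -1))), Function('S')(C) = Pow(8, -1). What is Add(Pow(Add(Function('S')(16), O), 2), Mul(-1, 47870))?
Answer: Rational(-9115833293879, 190440000) ≈ -47867.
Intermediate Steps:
Function('S')(C) = Rational(1, 8)
O = Rational(-3092, 1725) (O = Add(Mul(-64, Rational(1, 75)), Mul(108, Rational(-1, 115))) = Add(Rational(-64, 75), Rational(-108, 115)) = Rational(-3092, 1725) ≈ -1.7925)
Add(Pow(Add(Function('S')(16), O), 2), Mul(-1, 47870)) = Add(Pow(Add(Rational(1, 8), Rational(-3092, 1725)), 2), Mul(-1, 47870)) = Add(Pow(Rational(-23011, 13800), 2), -47870) = Add(Rational(529506121, 190440000), -47870) = Rational(-9115833293879, 190440000)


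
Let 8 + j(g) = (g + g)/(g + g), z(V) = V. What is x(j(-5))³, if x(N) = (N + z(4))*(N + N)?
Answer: 74088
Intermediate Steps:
j(g) = -7 (j(g) = -8 + (g + g)/(g + g) = -8 + (2*g)/((2*g)) = -8 + (2*g)*(1/(2*g)) = -8 + 1 = -7)
x(N) = 2*N*(4 + N) (x(N) = (N + 4)*(N + N) = (4 + N)*(2*N) = 2*N*(4 + N))
x(j(-5))³ = (2*(-7)*(4 - 7))³ = (2*(-7)*(-3))³ = 42³ = 74088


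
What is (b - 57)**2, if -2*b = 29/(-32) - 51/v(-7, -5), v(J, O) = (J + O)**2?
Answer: 117137329/36864 ≈ 3177.6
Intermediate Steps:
b = 121/192 (b = -(29/(-32) - 51/(-7 - 5)**2)/2 = -(29*(-1/32) - 51/((-12)**2))/2 = -(-29/32 - 51/144)/2 = -(-29/32 - 51*1/144)/2 = -(-29/32 - 17/48)/2 = -1/2*(-121/96) = 121/192 ≈ 0.63021)
(b - 57)**2 = (121/192 - 57)**2 = (-10823/192)**2 = 117137329/36864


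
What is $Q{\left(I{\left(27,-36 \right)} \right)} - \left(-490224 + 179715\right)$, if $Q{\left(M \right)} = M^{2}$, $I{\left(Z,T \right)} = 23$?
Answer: $311038$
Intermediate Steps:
$Q{\left(I{\left(27,-36 \right)} \right)} - \left(-490224 + 179715\right) = 23^{2} - \left(-490224 + 179715\right) = 529 - -310509 = 529 + 310509 = 311038$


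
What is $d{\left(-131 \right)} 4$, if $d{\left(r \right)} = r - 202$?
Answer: $-1332$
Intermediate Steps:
$d{\left(r \right)} = -202 + r$
$d{\left(-131 \right)} 4 = \left(-202 - 131\right) 4 = \left(-333\right) 4 = -1332$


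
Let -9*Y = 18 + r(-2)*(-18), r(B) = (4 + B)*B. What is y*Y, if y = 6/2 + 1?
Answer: -40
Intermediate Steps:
r(B) = B*(4 + B)
Y = -10 (Y = -(18 - 2*(4 - 2)*(-18))/9 = -(18 - 2*2*(-18))/9 = -(18 - 4*(-18))/9 = -(18 + 72)/9 = -1/9*90 = -10)
y = 4 (y = 6*(1/2) + 1 = 3 + 1 = 4)
y*Y = 4*(-10) = -40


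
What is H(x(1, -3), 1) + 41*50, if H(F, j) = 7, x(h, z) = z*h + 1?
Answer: 2057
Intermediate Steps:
x(h, z) = 1 + h*z (x(h, z) = h*z + 1 = 1 + h*z)
H(x(1, -3), 1) + 41*50 = 7 + 41*50 = 7 + 2050 = 2057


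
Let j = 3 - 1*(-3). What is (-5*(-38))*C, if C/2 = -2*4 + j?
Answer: -760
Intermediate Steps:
j = 6 (j = 3 + 3 = 6)
C = -4 (C = 2*(-2*4 + 6) = 2*(-8 + 6) = 2*(-2) = -4)
(-5*(-38))*C = -5*(-38)*(-4) = 190*(-4) = -760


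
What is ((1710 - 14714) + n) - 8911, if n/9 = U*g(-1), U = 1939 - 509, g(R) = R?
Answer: -34785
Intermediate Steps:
U = 1430
n = -12870 (n = 9*(1430*(-1)) = 9*(-1430) = -12870)
((1710 - 14714) + n) - 8911 = ((1710 - 14714) - 12870) - 8911 = (-13004 - 12870) - 8911 = -25874 - 8911 = -34785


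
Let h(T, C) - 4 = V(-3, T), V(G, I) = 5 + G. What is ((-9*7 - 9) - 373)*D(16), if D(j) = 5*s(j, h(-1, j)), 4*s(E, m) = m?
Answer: -6675/2 ≈ -3337.5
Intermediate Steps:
h(T, C) = 6 (h(T, C) = 4 + (5 - 3) = 4 + 2 = 6)
s(E, m) = m/4
D(j) = 15/2 (D(j) = 5*((1/4)*6) = 5*(3/2) = 15/2)
((-9*7 - 9) - 373)*D(16) = ((-9*7 - 9) - 373)*(15/2) = ((-63 - 9) - 373)*(15/2) = (-72 - 373)*(15/2) = -445*15/2 = -6675/2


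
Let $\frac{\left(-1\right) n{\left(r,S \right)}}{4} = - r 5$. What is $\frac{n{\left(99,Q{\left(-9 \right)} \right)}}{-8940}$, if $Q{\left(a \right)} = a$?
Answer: $- \frac{33}{149} \approx -0.22148$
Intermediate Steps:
$n{\left(r,S \right)} = 20 r$ ($n{\left(r,S \right)} = - 4 - r 5 = - 4 \left(- 5 r\right) = 20 r$)
$\frac{n{\left(99,Q{\left(-9 \right)} \right)}}{-8940} = \frac{20 \cdot 99}{-8940} = 1980 \left(- \frac{1}{8940}\right) = - \frac{33}{149}$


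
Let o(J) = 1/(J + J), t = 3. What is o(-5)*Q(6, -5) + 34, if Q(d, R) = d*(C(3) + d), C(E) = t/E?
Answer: 149/5 ≈ 29.800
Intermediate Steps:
o(J) = 1/(2*J)
C(E) = 3/E
Q(d, R) = d*(1 + d) (Q(d, R) = d*(3/3 + d) = d*(3*(1/3) + d) = d*(1 + d))
o(-5)*Q(6, -5) + 34 = ((1/2)/(-5))*(6*(1 + 6)) + 34 = ((1/2)*(-1/5))*(6*7) + 34 = -1/10*42 + 34 = -21/5 + 34 = 149/5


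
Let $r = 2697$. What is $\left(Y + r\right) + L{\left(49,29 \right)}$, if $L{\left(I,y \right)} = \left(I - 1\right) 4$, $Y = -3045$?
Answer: $-156$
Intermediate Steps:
$L{\left(I,y \right)} = -4 + 4 I$ ($L{\left(I,y \right)} = \left(-1 + I\right) 4 = -4 + 4 I$)
$\left(Y + r\right) + L{\left(49,29 \right)} = \left(-3045 + 2697\right) + \left(-4 + 4 \cdot 49\right) = -348 + \left(-4 + 196\right) = -348 + 192 = -156$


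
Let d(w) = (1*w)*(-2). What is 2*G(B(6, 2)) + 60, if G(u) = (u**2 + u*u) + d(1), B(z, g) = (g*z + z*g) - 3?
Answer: 1820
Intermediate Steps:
d(w) = -2*w (d(w) = w*(-2) = -2*w)
B(z, g) = -3 + 2*g*z (B(z, g) = (g*z + g*z) - 3 = 2*g*z - 3 = -3 + 2*g*z)
G(u) = -2 + 2*u**2 (G(u) = (u**2 + u*u) - 2*1 = (u**2 + u**2) - 2 = 2*u**2 - 2 = -2 + 2*u**2)
2*G(B(6, 2)) + 60 = 2*(-2 + 2*(-3 + 2*2*6)**2) + 60 = 2*(-2 + 2*(-3 + 24)**2) + 60 = 2*(-2 + 2*21**2) + 60 = 2*(-2 + 2*441) + 60 = 2*(-2 + 882) + 60 = 2*880 + 60 = 1760 + 60 = 1820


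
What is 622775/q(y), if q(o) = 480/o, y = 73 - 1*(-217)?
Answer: 18060475/48 ≈ 3.7626e+5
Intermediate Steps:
y = 290 (y = 73 + 217 = 290)
622775/q(y) = 622775/((480/290)) = 622775/((480*(1/290))) = 622775/(48/29) = 622775*(29/48) = 18060475/48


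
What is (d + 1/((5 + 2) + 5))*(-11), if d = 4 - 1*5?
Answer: 121/12 ≈ 10.083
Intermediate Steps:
d = -1 (d = 4 - 5 = -1)
(d + 1/((5 + 2) + 5))*(-11) = (-1 + 1/((5 + 2) + 5))*(-11) = (-1 + 1/(7 + 5))*(-11) = (-1 + 1/12)*(-11) = -11/12*(-11) = 121/12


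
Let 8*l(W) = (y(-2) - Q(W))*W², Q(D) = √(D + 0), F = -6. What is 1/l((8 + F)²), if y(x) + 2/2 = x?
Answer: -⅒ ≈ -0.10000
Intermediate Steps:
y(x) = -1 + x
Q(D) = √D
l(W) = W²*(-3 - √W)/8 (l(W) = (((-1 - 2) - √W)*W²)/8 = ((-3 - √W)*W²)/8 = (W²*(-3 - √W))/8 = W²*(-3 - √W)/8)
1/l((8 + F)²) = 1/(((8 - 6)²)²*(-3 - √((8 - 6)²))/8) = 1/((2²)²*(-3 - √(2²))/8) = 1/((⅛)*4²*(-3 - √4)) = 1/((⅛)*16*(-3 - 1*2)) = 1/((⅛)*16*(-3 - 2)) = 1/((⅛)*16*(-5)) = 1/(-10) = -⅒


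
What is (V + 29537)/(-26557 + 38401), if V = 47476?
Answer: 8557/1316 ≈ 6.5023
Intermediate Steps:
(V + 29537)/(-26557 + 38401) = (47476 + 29537)/(-26557 + 38401) = 77013/11844 = 77013*(1/11844) = 8557/1316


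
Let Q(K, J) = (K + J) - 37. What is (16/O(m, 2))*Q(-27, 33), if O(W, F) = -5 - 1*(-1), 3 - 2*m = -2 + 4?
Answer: 124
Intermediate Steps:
m = ½ (m = 3/2 - (-2 + 4)/2 = 3/2 - ½*2 = 3/2 - 1 = ½ ≈ 0.50000)
Q(K, J) = -37 + J + K (Q(K, J) = (J + K) - 37 = -37 + J + K)
O(W, F) = -4 (O(W, F) = -5 + 1 = -4)
(16/O(m, 2))*Q(-27, 33) = (16/(-4))*(-37 + 33 - 27) = (16*(-¼))*(-31) = -4*(-31) = 124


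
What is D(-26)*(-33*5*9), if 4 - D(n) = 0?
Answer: -5940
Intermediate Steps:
D(n) = 4 (D(n) = 4 - 1*0 = 4 + 0 = 4)
D(-26)*(-33*5*9) = 4*(-33*5*9) = 4*(-165*9) = 4*(-1485) = -5940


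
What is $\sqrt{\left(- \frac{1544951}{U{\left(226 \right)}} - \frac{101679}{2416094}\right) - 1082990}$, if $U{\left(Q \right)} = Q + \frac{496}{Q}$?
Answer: $\frac{2 i \sqrt{66091657478951019743536506}}{15575349971} \approx 1043.9 i$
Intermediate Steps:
$\sqrt{\left(- \frac{1544951}{U{\left(226 \right)}} - \frac{101679}{2416094}\right) - 1082990} = \sqrt{\left(- \frac{1544951}{226 + \frac{496}{226}} - \frac{101679}{2416094}\right) - 1082990} = \sqrt{\left(- \frac{1544951}{226 + 496 \cdot \frac{1}{226}} - \frac{101679}{2416094}\right) - 1082990} = \sqrt{\left(- \frac{1544951}{226 + \frac{248}{113}} - \frac{101679}{2416094}\right) - 1082990} = \sqrt{\left(- \frac{1544951}{\frac{25786}{113}} - \frac{101679}{2416094}\right) - 1082990} = \sqrt{\left(\left(-1544951\right) \frac{113}{25786} - \frac{101679}{2416094}\right) - 1082990} = \sqrt{\left(- \frac{174579463}{25786} - \frac{101679}{2416094}\right) - 1082990} = \sqrt{- \frac{105450753743054}{15575349971} - 1082990} = \sqrt{- \frac{16973399018836344}{15575349971}} = \frac{2 i \sqrt{66091657478951019743536506}}{15575349971}$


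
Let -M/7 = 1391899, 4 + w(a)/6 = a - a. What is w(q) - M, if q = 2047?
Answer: 9743269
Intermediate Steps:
w(a) = -24 (w(a) = -24 + 6*(a - a) = -24 + 6*0 = -24 + 0 = -24)
M = -9743293 (M = -7*1391899 = -9743293)
w(q) - M = -24 - 1*(-9743293) = -24 + 9743293 = 9743269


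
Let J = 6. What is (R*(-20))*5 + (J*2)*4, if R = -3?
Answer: 348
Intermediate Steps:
(R*(-20))*5 + (J*2)*4 = -3*(-20)*5 + (6*2)*4 = 60*5 + 12*4 = 300 + 48 = 348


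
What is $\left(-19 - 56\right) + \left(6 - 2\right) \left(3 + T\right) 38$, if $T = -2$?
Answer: $77$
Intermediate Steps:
$\left(-19 - 56\right) + \left(6 - 2\right) \left(3 + T\right) 38 = \left(-19 - 56\right) + \left(6 - 2\right) \left(3 - 2\right) 38 = -75 + 4 \cdot 1 \cdot 38 = -75 + 4 \cdot 38 = -75 + 152 = 77$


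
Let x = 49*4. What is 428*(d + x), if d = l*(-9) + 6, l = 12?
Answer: 40232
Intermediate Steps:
d = -102 (d = 12*(-9) + 6 = -108 + 6 = -102)
x = 196
428*(d + x) = 428*(-102 + 196) = 428*94 = 40232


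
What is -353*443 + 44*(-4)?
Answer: -156555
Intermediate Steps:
-353*443 + 44*(-4) = -156379 - 176 = -156555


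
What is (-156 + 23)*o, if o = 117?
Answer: -15561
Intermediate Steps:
(-156 + 23)*o = (-156 + 23)*117 = -133*117 = -15561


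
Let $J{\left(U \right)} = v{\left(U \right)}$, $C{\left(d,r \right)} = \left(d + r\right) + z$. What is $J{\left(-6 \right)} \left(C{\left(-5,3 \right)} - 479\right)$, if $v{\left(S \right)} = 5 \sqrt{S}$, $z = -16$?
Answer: $- 2485 i \sqrt{6} \approx - 6087.0 i$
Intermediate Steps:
$C{\left(d,r \right)} = -16 + d + r$ ($C{\left(d,r \right)} = \left(d + r\right) - 16 = -16 + d + r$)
$J{\left(U \right)} = 5 \sqrt{U}$
$J{\left(-6 \right)} \left(C{\left(-5,3 \right)} - 479\right) = 5 \sqrt{-6} \left(\left(-16 - 5 + 3\right) - 479\right) = 5 i \sqrt{6} \left(-18 - 479\right) = 5 i \sqrt{6} \left(-497\right) = - 2485 i \sqrt{6}$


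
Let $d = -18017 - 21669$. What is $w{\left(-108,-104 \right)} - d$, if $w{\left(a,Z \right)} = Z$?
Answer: $39582$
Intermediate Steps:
$d = -39686$ ($d = -18017 - 21669 = -39686$)
$w{\left(-108,-104 \right)} - d = -104 - -39686 = -104 + 39686 = 39582$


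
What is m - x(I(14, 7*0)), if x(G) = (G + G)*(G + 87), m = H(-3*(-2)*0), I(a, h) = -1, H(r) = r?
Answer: 172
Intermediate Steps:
m = 0 (m = -3*(-2)*0 = 6*0 = 0)
x(G) = 2*G*(87 + G) (x(G) = (2*G)*(87 + G) = 2*G*(87 + G))
m - x(I(14, 7*0)) = 0 - 2*(-1)*(87 - 1) = 0 - 2*(-1)*86 = 0 - 1*(-172) = 0 + 172 = 172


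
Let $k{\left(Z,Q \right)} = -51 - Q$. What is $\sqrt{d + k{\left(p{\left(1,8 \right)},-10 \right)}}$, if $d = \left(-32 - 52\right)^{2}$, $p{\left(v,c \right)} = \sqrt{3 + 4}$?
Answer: $\sqrt{7015} \approx 83.756$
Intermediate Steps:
$p{\left(v,c \right)} = \sqrt{7}$
$d = 7056$ ($d = \left(-84\right)^{2} = 7056$)
$\sqrt{d + k{\left(p{\left(1,8 \right)},-10 \right)}} = \sqrt{7056 - 41} = \sqrt{7015}$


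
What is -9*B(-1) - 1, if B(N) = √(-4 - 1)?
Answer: -1 - 9*I*√5 ≈ -1.0 - 20.125*I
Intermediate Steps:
B(N) = I*√5 (B(N) = √(-5) = I*√5)
-9*B(-1) - 1 = -9*I*√5 - 1 = -1 - 9*I*√5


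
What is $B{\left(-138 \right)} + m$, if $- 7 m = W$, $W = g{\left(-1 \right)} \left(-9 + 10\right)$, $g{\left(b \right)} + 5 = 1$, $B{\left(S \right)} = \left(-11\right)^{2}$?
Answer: $\frac{851}{7} \approx 121.57$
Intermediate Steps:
$B{\left(S \right)} = 121$
$g{\left(b \right)} = -4$ ($g{\left(b \right)} = -5 + 1 = -4$)
$W = -4$ ($W = - 4 \left(-9 + 10\right) = \left(-4\right) 1 = -4$)
$m = \frac{4}{7}$ ($m = \left(- \frac{1}{7}\right) \left(-4\right) = \frac{4}{7} \approx 0.57143$)
$B{\left(-138 \right)} + m = 121 + \frac{4}{7} = \frac{851}{7}$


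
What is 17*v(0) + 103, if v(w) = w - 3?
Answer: 52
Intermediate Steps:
v(w) = -3 + w
17*v(0) + 103 = 17*(-3 + 0) + 103 = 17*(-3) + 103 = -51 + 103 = 52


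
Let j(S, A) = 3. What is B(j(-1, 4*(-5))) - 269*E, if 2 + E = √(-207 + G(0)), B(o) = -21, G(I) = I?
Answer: 517 - 807*I*√23 ≈ 517.0 - 3870.2*I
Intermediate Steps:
E = -2 + 3*I*√23 (E = -2 + √(-207 + 0) = -2 + √(-207) = -2 + 3*I*√23 ≈ -2.0 + 14.387*I)
B(j(-1, 4*(-5))) - 269*E = -21 - 269*(-2 + 3*I*√23) = -21 + (538 - 807*I*√23) = 517 - 807*I*√23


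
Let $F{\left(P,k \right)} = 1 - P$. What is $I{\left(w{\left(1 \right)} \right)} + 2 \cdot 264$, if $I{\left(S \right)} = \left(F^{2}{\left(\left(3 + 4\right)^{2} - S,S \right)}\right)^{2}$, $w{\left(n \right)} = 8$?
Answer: $2560528$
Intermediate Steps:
$I{\left(S \right)} = \left(-48 + S\right)^{4}$ ($I{\left(S \right)} = \left(\left(1 - \left(\left(3 + 4\right)^{2} - S\right)\right)^{2}\right)^{2} = \left(\left(1 - \left(7^{2} - S\right)\right)^{2}\right)^{2} = \left(\left(1 - \left(49 - S\right)\right)^{2}\right)^{2} = \left(\left(1 + \left(-49 + S\right)\right)^{2}\right)^{2} = \left(\left(-48 + S\right)^{2}\right)^{2} = \left(-48 + S\right)^{4}$)
$I{\left(w{\left(1 \right)} \right)} + 2 \cdot 264 = \left(-48 + 8\right)^{4} + 2 \cdot 264 = \left(-40\right)^{4} + 528 = 2560000 + 528 = 2560528$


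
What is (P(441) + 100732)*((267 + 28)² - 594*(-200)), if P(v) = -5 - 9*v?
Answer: 19915215350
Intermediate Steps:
(P(441) + 100732)*((267 + 28)² - 594*(-200)) = ((-5 - 9*441) + 100732)*((267 + 28)² - 594*(-200)) = ((-5 - 3969) + 100732)*(295² + 118800) = (-3974 + 100732)*(87025 + 118800) = 96758*205825 = 19915215350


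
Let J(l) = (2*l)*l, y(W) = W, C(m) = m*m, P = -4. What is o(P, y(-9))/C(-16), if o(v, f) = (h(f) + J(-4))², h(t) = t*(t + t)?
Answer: 9409/64 ≈ 147.02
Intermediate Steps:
C(m) = m²
h(t) = 2*t² (h(t) = t*(2*t) = 2*t²)
J(l) = 2*l²
o(v, f) = (32 + 2*f²)² (o(v, f) = (2*f² + 2*(-4)²)² = (2*f² + 2*16)² = (2*f² + 32)² = (32 + 2*f²)²)
o(P, y(-9))/C(-16) = (4*(16 + (-9)²)²)/((-16)²) = (4*(16 + 81)²)/256 = (4*97²)*(1/256) = (4*9409)*(1/256) = 37636*(1/256) = 9409/64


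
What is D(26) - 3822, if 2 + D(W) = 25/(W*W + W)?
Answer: -2684423/702 ≈ -3824.0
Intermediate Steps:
D(W) = -2 + 25/(W + W²) (D(W) = -2 + 25/(W*W + W) = -2 + 25/(W² + W) = -2 + 25/(W + W²))
D(26) - 3822 = (25 - 2*26 - 2*26²)/(26*(1 + 26)) - 3822 = (1/26)*(25 - 52 - 2*676)/27 - 3822 = (1/26)*(1/27)*(25 - 52 - 1352) - 3822 = (1/26)*(1/27)*(-1379) - 3822 = -1379/702 - 3822 = -2684423/702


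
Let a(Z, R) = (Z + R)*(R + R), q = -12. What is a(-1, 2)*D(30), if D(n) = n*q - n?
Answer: -1560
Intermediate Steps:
a(Z, R) = 2*R*(R + Z) (a(Z, R) = (R + Z)*(2*R) = 2*R*(R + Z))
D(n) = -13*n (D(n) = n*(-12) - n = -12*n - n = -13*n)
a(-1, 2)*D(30) = (2*2*(2 - 1))*(-13*30) = (2*2*1)*(-390) = 4*(-390) = -1560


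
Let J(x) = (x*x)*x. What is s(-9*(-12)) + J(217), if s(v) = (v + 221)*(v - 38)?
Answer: 10241343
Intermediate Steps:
J(x) = x**3 (J(x) = x**2*x = x**3)
s(v) = (-38 + v)*(221 + v) (s(v) = (221 + v)*(-38 + v) = (-38 + v)*(221 + v))
s(-9*(-12)) + J(217) = (-8398 + (-9*(-12))**2 + 183*(-9*(-12))) + 217**3 = (-8398 + 108**2 + 183*108) + 10218313 = (-8398 + 11664 + 19764) + 10218313 = 23030 + 10218313 = 10241343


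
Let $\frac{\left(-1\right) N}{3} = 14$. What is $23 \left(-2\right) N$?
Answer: $1932$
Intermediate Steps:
$N = -42$ ($N = \left(-3\right) 14 = -42$)
$23 \left(-2\right) N = 23 \left(-2\right) \left(-42\right) = \left(-46\right) \left(-42\right) = 1932$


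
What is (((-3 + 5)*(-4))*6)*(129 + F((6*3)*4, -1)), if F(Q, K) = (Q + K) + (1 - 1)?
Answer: -9600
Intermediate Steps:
F(Q, K) = K + Q (F(Q, K) = (K + Q) + 0 = K + Q)
(((-3 + 5)*(-4))*6)*(129 + F((6*3)*4, -1)) = (((-3 + 5)*(-4))*6)*(129 + (-1 + (6*3)*4)) = ((2*(-4))*6)*(129 + (-1 + 18*4)) = (-8*6)*(129 + (-1 + 72)) = -48*(129 + 71) = -48*200 = -9600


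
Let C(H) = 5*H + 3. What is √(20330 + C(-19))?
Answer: √20238 ≈ 142.26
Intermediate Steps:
C(H) = 3 + 5*H
√(20330 + C(-19)) = √(20330 + (3 + 5*(-19))) = √(20330 + (3 - 95)) = √(20330 - 92) = √20238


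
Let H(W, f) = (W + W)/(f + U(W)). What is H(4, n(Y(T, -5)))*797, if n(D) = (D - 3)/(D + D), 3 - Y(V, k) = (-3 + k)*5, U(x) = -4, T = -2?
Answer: -34271/19 ≈ -1803.7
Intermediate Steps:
Y(V, k) = 18 - 5*k (Y(V, k) = 3 - (-3 + k)*5 = 3 - (-15 + 5*k) = 3 + (15 - 5*k) = 18 - 5*k)
n(D) = (-3 + D)/(2*D) (n(D) = (-3 + D)/((2*D)) = (-3 + D)*(1/(2*D)) = (-3 + D)/(2*D))
H(W, f) = 2*W/(-4 + f) (H(W, f) = (W + W)/(f - 4) = (2*W)/(-4 + f) = 2*W/(-4 + f))
H(4, n(Y(T, -5)))*797 = (2*4/(-4 + (-3 + (18 - 5*(-5)))/(2*(18 - 5*(-5)))))*797 = (2*4/(-4 + (-3 + (18 + 25))/(2*(18 + 25))))*797 = (2*4/(-4 + (½)*(-3 + 43)/43))*797 = (2*4/(-4 + (½)*(1/43)*40))*797 = (2*4/(-4 + 20/43))*797 = (2*4/(-152/43))*797 = (2*4*(-43/152))*797 = -43/19*797 = -34271/19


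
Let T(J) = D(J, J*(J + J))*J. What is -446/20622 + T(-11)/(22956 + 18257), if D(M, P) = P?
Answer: -36638381/424947243 ≈ -0.086219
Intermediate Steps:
T(J) = 2*J**3 (T(J) = (J*(J + J))*J = (J*(2*J))*J = (2*J**2)*J = 2*J**3)
-446/20622 + T(-11)/(22956 + 18257) = -446/20622 + (2*(-11)**3)/(22956 + 18257) = -446*1/20622 + (2*(-1331))/41213 = -223/10311 - 2662*1/41213 = -223/10311 - 2662/41213 = -36638381/424947243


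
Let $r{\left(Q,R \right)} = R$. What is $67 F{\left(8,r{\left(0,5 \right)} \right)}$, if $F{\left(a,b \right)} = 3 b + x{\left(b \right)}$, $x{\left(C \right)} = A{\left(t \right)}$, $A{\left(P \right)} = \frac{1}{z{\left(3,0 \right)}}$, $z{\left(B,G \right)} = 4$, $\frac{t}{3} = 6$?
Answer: $\frac{4087}{4} \approx 1021.8$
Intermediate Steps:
$t = 18$ ($t = 3 \cdot 6 = 18$)
$A{\left(P \right)} = \frac{1}{4}$
$x{\left(C \right)} = \frac{1}{4}$
$F{\left(a,b \right)} = \frac{1}{4} + 3 b$ ($F{\left(a,b \right)} = 3 b + \frac{1}{4} = \frac{1}{4} + 3 b$)
$67 F{\left(8,r{\left(0,5 \right)} \right)} = 67 \left(\frac{1}{4} + 3 \cdot 5\right) = 67 \left(\frac{1}{4} + 15\right) = 67 \cdot \frac{61}{4} = \frac{4087}{4}$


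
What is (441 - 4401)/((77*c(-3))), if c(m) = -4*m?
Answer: -30/7 ≈ -4.2857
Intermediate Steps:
(441 - 4401)/((77*c(-3))) = (441 - 4401)/((77*(-4*(-3)))) = -3960/(77*12) = -3960/924 = -3960*1/924 = -30/7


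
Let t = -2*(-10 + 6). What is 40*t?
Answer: 320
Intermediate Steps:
t = 8 (t = -2*(-4) = 8)
40*t = 40*8 = 320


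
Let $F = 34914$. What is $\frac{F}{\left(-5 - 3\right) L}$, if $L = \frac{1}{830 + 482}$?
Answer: $-5725896$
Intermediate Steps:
$L = \frac{1}{1312} \approx 0.0007622$
$\frac{F}{\left(-5 - 3\right) L} = \frac{34914}{\left(-5 - 3\right) \frac{1}{1312}} = \frac{34914}{\left(-8\right) \frac{1}{1312}} = \frac{34914}{- \frac{1}{164}} = 34914 \left(-164\right) = -5725896$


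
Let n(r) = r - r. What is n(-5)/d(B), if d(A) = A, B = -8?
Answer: 0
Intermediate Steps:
n(r) = 0
n(-5)/d(B) = 0/(-8) = 0*(-⅛) = 0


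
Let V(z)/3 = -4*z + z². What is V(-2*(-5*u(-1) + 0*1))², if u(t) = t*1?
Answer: 176400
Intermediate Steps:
u(t) = t
V(z) = -12*z + 3*z² (V(z) = 3*(-4*z + z²) = 3*(z² - 4*z) = -12*z + 3*z²)
V(-2*(-5*u(-1) + 0*1))² = (3*(-2*(-5*(-1) + 0*1))*(-4 - 2*(-5*(-1) + 0*1)))² = (3*(-2*(5 + 0))*(-4 - 2*(5 + 0)))² = (3*(-2*5)*(-4 - 2*5))² = (3*(-10)*(-4 - 10))² = (3*(-10)*(-14))² = 420² = 176400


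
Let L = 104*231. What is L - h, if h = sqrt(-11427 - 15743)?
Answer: 24024 - I*sqrt(27170) ≈ 24024.0 - 164.83*I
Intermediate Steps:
h = I*sqrt(27170) (h = sqrt(-27170) = I*sqrt(27170) ≈ 164.83*I)
L = 24024
L - h = 24024 - I*sqrt(27170)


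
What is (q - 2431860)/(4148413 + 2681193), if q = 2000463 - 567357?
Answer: -499377/3414803 ≈ -0.14624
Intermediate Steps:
q = 1433106
(q - 2431860)/(4148413 + 2681193) = (1433106 - 2431860)/(4148413 + 2681193) = -998754/6829606 = -998754*1/6829606 = -499377/3414803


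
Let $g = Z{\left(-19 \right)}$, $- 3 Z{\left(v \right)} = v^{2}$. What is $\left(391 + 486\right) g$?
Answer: $- \frac{316597}{3} \approx -1.0553 \cdot 10^{5}$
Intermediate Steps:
$Z{\left(v \right)} = - \frac{v^{2}}{3}$
$g = - \frac{361}{3}$ ($g = - \frac{\left(-19\right)^{2}}{3} = \left(- \frac{1}{3}\right) 361 = - \frac{361}{3} \approx -120.33$)
$\left(391 + 486\right) g = \left(391 + 486\right) \left(- \frac{361}{3}\right) = 877 \left(- \frac{361}{3}\right) = - \frac{316597}{3}$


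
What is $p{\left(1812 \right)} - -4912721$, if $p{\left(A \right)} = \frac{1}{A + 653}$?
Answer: $\frac{12109857266}{2465} \approx 4.9127 \cdot 10^{6}$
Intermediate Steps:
$p{\left(A \right)} = \frac{1}{653 + A}$
$p{\left(1812 \right)} - -4912721 = \frac{1}{653 + 1812} - -4912721 = \frac{1}{2465} + 4912721 = \frac{12109857266}{2465}$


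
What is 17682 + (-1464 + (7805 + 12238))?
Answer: 36261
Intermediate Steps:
17682 + (-1464 + (7805 + 12238)) = 17682 + (-1464 + 20043) = 17682 + 18579 = 36261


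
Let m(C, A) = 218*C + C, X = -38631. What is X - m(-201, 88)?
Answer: 5388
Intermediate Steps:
m(C, A) = 219*C
X - m(-201, 88) = -38631 - 219*(-201) = -38631 - 1*(-44019) = -38631 + 44019 = 5388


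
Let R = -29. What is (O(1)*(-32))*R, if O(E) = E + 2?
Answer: 2784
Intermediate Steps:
O(E) = 2 + E
(O(1)*(-32))*R = ((2 + 1)*(-32))*(-29) = (3*(-32))*(-29) = -96*(-29) = 2784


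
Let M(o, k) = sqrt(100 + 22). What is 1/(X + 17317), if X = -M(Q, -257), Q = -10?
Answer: 17317/299878367 + sqrt(122)/299878367 ≈ 5.7784e-5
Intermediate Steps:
M(o, k) = sqrt(122)
X = -sqrt(122) ≈ -11.045
1/(X + 17317) = 1/(-sqrt(122) + 17317) = 1/(17317 - sqrt(122))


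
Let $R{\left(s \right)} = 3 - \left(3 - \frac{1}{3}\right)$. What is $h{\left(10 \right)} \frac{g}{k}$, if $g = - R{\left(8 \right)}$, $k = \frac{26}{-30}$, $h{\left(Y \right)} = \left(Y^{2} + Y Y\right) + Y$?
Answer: $\frac{1050}{13} \approx 80.769$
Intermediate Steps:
$h{\left(Y \right)} = Y + 2 Y^{2}$ ($h{\left(Y \right)} = \left(Y^{2} + Y^{2}\right) + Y = 2 Y^{2} + Y = Y + 2 Y^{2}$)
$R{\left(s \right)} = \frac{1}{3}$ ($R{\left(s \right)} = 3 + \left(-3 + \frac{1}{3}\right) = 3 - \frac{8}{3} = \frac{1}{3}$)
$k = - \frac{13}{15}$ ($k = 26 \left(- \frac{1}{30}\right) = - \frac{13}{15} \approx -0.86667$)
$g = - \frac{1}{3}$ ($g = \left(-1\right) \frac{1}{3} = - \frac{1}{3} \approx -0.33333$)
$h{\left(10 \right)} \frac{g}{k} = 10 \left(1 + 2 \cdot 10\right) \left(- \frac{1}{3 \left(- \frac{13}{15}\right)}\right) = 10 \left(1 + 20\right) \left(\left(- \frac{1}{3}\right) \left(- \frac{15}{13}\right)\right) = 10 \cdot 21 \cdot \frac{5}{13} = 210 \cdot \frac{5}{13} = \frac{1050}{13}$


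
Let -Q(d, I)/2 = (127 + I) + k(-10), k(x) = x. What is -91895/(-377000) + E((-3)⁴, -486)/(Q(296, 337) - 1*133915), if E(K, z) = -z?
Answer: 62596603/260657800 ≈ 0.24015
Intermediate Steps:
Q(d, I) = -234 - 2*I (Q(d, I) = -2*((127 + I) - 10) = -2*(117 + I) = -234 - 2*I)
-91895/(-377000) + E((-3)⁴, -486)/(Q(296, 337) - 1*133915) = -91895/(-377000) + (-1*(-486))/((-234 - 2*337) - 1*133915) = -91895*(-1/377000) + 486/((-234 - 674) - 133915) = 18379/75400 + 486/(-908 - 133915) = 18379/75400 + 486/(-134823) = 18379/75400 + 486*(-1/134823) = 18379/75400 - 162/44941 = 62596603/260657800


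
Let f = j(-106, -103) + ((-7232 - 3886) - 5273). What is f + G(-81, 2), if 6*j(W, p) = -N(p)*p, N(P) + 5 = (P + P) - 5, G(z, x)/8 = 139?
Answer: -18987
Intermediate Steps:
G(z, x) = 1112 (G(z, x) = 8*139 = 1112)
N(P) = -10 + 2*P (N(P) = -5 + ((P + P) - 5) = -5 + (2*P - 5) = -5 + (-5 + 2*P) = -10 + 2*P)
j(W, p) = -p*(-10 + 2*p)/6 (j(W, p) = (-(-10 + 2*p)*p)/6 = (-p*(-10 + 2*p))/6 = -p*(-10 + 2*p)/6)
f = -20099 (f = (⅓)*(-103)*(5 - 1*(-103)) + ((-7232 - 3886) - 5273) = (⅓)*(-103)*(5 + 103) + (-11118 - 5273) = (⅓)*(-103)*108 - 16391 = -3708 - 16391 = -20099)
f + G(-81, 2) = -20099 + 1112 = -18987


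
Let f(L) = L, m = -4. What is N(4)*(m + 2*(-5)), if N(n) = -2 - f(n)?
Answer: 84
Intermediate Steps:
N(n) = -2 - n
N(4)*(m + 2*(-5)) = (-2 - 1*4)*(-4 + 2*(-5)) = (-2 - 4)*(-4 - 10) = -6*(-14) = 84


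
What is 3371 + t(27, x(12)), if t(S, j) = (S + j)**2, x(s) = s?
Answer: 4892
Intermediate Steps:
3371 + t(27, x(12)) = 3371 + (27 + 12)**2 = 3371 + 39**2 = 3371 + 1521 = 4892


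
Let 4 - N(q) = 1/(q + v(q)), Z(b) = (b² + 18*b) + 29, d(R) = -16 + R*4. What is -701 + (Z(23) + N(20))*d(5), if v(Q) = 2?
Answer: 35231/11 ≈ 3202.8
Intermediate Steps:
d(R) = -16 + 4*R
Z(b) = 29 + b² + 18*b
N(q) = 4 - 1/(2 + q) (N(q) = 4 - 1/(q + 2) = 4 - 1/(2 + q))
-701 + (Z(23) + N(20))*d(5) = -701 + ((29 + 23² + 18*23) + (7 + 4*20)/(2 + 20))*(-16 + 4*5) = -701 + ((29 + 529 + 414) + (7 + 80)/22)*(-16 + 20) = -701 + (972 + (1/22)*87)*4 = -701 + (972 + 87/22)*4 = -701 + (21471/22)*4 = -701 + 42942/11 = 35231/11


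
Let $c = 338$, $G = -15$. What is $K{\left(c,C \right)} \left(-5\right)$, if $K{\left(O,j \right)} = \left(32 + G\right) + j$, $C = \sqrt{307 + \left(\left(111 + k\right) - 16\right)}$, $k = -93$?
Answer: $-85 - 5 \sqrt{309} \approx -172.89$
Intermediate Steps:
$C = \sqrt{309}$ ($C = \sqrt{307 + \left(\left(111 - 93\right) - 16\right)} = \sqrt{307 + \left(18 - 16\right)} = \sqrt{307 + 2} = \sqrt{309} \approx 17.578$)
$K{\left(O,j \right)} = 17 + j$ ($K{\left(O,j \right)} = \left(32 - 15\right) + j = 17 + j$)
$K{\left(c,C \right)} \left(-5\right) = \left(17 + \sqrt{309}\right) \left(-5\right) = -85 - 5 \sqrt{309}$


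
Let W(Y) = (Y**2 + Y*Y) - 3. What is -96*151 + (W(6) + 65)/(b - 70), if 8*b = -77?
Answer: -9235024/637 ≈ -14498.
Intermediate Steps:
b = -77/8 (b = (1/8)*(-77) = -77/8 ≈ -9.6250)
W(Y) = -3 + 2*Y**2 (W(Y) = (Y**2 + Y**2) - 3 = 2*Y**2 - 3 = -3 + 2*Y**2)
-96*151 + (W(6) + 65)/(b - 70) = -96*151 + ((-3 + 2*6**2) + 65)/(-77/8 - 70) = -14496 + ((-3 + 2*36) + 65)/(-637/8) = -14496 + ((-3 + 72) + 65)*(-8/637) = -14496 + (69 + 65)*(-8/637) = -14496 + 134*(-8/637) = -14496 - 1072/637 = -9235024/637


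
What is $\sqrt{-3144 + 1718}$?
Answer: $i \sqrt{1426} \approx 37.762 i$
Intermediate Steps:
$\sqrt{-3144 + 1718} = \sqrt{-1426} = i \sqrt{1426}$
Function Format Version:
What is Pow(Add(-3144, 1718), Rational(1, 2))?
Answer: Mul(I, Pow(1426, Rational(1, 2))) ≈ Mul(37.762, I)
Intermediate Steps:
Pow(Add(-3144, 1718), Rational(1, 2)) = Pow(-1426, Rational(1, 2)) = Mul(I, Pow(1426, Rational(1, 2)))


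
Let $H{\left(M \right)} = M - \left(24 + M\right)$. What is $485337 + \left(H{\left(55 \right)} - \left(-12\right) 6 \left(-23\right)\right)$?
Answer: $483657$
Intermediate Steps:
$H{\left(M \right)} = -24$ ($H{\left(M \right)} = M - \left(24 + M\right) = -24$)
$485337 + \left(H{\left(55 \right)} - \left(-12\right) 6 \left(-23\right)\right) = 485337 - \left(24 + \left(-12\right) 6 \left(-23\right)\right) = 485337 - \left(24 - -1656\right) = 485337 - 1680 = 483657$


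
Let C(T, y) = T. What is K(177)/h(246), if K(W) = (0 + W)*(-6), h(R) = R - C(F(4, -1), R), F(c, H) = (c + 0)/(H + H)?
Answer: -531/124 ≈ -4.2823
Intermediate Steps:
F(c, H) = c/(2*H) (F(c, H) = c/((2*H)) = c*(1/(2*H)) = c/(2*H))
h(R) = 2 + R (h(R) = R - 4/(2*(-1)) = R - 4*(-1)/2 = R - 1*(-2) = R + 2 = 2 + R)
K(W) = -6*W (K(W) = W*(-6) = -6*W)
K(177)/h(246) = (-6*177)/(2 + 246) = -1062/248 = -1062*1/248 = -531/124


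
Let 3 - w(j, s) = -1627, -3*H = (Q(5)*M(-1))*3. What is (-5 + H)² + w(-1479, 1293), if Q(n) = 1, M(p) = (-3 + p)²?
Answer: 2071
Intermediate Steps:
H = -16 (H = -1*(-3 - 1)²*3/3 = -1*(-4)²*3/3 = -1*16*3/3 = -16*3/3 = -⅓*48 = -16)
w(j, s) = 1630 (w(j, s) = 3 - 1*(-1627) = 3 + 1627 = 1630)
(-5 + H)² + w(-1479, 1293) = (-5 - 16)² + 1630 = (-21)² + 1630 = 441 + 1630 = 2071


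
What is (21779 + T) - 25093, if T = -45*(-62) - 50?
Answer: -574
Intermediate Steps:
T = 2740 (T = 2790 - 50 = 2740)
(21779 + T) - 25093 = (21779 + 2740) - 25093 = 24519 - 25093 = -574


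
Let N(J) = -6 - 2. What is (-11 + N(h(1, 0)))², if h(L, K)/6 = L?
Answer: 361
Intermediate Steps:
h(L, K) = 6*L
N(J) = -8
(-11 + N(h(1, 0)))² = (-11 - 8)² = (-19)² = 361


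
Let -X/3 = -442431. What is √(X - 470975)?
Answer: √856318 ≈ 925.38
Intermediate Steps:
X = 1327293 (X = -3*(-442431) = 1327293)
√(X - 470975) = √(1327293 - 470975) = √856318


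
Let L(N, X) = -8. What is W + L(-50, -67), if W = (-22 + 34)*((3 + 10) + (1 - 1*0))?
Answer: 160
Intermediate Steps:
W = 168 (W = 12*(13 + (1 + 0)) = 12*(13 + 1) = 12*14 = 168)
W + L(-50, -67) = 168 - 8 = 160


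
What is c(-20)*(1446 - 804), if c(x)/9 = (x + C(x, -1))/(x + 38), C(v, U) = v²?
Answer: 121980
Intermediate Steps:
c(x) = 9*(x + x²)/(38 + x) (c(x) = 9*((x + x²)/(x + 38)) = 9*((x + x²)/(38 + x)) = 9*(x + x²)/(38 + x))
c(-20)*(1446 - 804) = (9*(-20)*(1 - 20)/(38 - 20))*(1446 - 804) = (9*(-20)*(-19)/18)*642 = (9*(-20)*(1/18)*(-19))*642 = 190*642 = 121980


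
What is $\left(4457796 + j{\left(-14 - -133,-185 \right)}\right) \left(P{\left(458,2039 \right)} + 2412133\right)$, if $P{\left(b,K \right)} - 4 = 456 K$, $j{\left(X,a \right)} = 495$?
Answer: $14899256317011$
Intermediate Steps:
$P{\left(b,K \right)} = 4 + 456 K$
$\left(4457796 + j{\left(-14 - -133,-185 \right)}\right) \left(P{\left(458,2039 \right)} + 2412133\right) = \left(4457796 + 495\right) \left(\left(4 + 456 \cdot 2039\right) + 2412133\right) = 4458291 \left(\left(4 + 929784\right) + 2412133\right) = 4458291 \left(929788 + 2412133\right) = 4458291 \cdot 3341921 = 14899256317011$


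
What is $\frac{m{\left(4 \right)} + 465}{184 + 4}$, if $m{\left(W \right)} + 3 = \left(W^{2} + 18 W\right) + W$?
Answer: $\frac{277}{94} \approx 2.9468$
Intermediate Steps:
$m{\left(W \right)} = -3 + W^{2} + 19 W$ ($m{\left(W \right)} = -3 + \left(\left(W^{2} + 18 W\right) + W\right) = -3 + \left(W^{2} + 19 W\right) = -3 + W^{2} + 19 W$)
$\frac{m{\left(4 \right)} + 465}{184 + 4} = \frac{\left(-3 + 4^{2} + 19 \cdot 4\right) + 465}{184 + 4} = \frac{\left(-3 + 16 + 76\right) + 465}{188} = \left(89 + 465\right) \frac{1}{188} = 554 \cdot \frac{1}{188} = \frac{277}{94}$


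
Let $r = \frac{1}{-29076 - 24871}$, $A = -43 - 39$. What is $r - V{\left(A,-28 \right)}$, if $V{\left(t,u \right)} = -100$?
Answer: $\frac{5394699}{53947} \approx 100.0$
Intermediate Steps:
$A = -82$ ($A = -43 - 39 = -82$)
$r = - \frac{1}{53947}$ ($r = \frac{1}{-53947} = - \frac{1}{53947} \approx -1.8537 \cdot 10^{-5}$)
$r - V{\left(A,-28 \right)} = - \frac{1}{53947} - -100 = - \frac{1}{53947} + 100 = \frac{5394699}{53947}$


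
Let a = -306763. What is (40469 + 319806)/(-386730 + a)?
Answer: -360275/693493 ≈ -0.51951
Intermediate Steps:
(40469 + 319806)/(-386730 + a) = (40469 + 319806)/(-386730 - 306763) = 360275/(-693493) = 360275*(-1/693493) = -360275/693493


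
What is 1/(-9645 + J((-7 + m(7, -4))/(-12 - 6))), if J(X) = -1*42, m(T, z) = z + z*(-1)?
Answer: -1/9687 ≈ -0.00010323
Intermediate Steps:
m(T, z) = 0 (m(T, z) = z - z = 0)
J(X) = -42
1/(-9645 + J((-7 + m(7, -4))/(-12 - 6))) = 1/(-9645 - 42) = 1/(-9687) = -1/9687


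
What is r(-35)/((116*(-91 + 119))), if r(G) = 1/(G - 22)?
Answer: -1/185136 ≈ -5.4014e-6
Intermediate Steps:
r(G) = 1/(-22 + G)
r(-35)/((116*(-91 + 119))) = 1/((-22 - 35)*((116*(-91 + 119)))) = 1/((-57)*((116*28))) = -1/57/3248 = -1/57*1/3248 = -1/185136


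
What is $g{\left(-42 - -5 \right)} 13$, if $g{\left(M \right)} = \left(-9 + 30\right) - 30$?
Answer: $-117$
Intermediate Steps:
$g{\left(M \right)} = -9$ ($g{\left(M \right)} = 21 - 30 = -9$)
$g{\left(-42 - -5 \right)} 13 = \left(-9\right) 13 = -117$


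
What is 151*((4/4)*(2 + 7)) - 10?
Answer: 1349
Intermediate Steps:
151*((4/4)*(2 + 7)) - 10 = 151*((4*(¼))*9) - 10 = 151*(1*9) - 10 = 151*9 - 10 = 1359 - 10 = 1349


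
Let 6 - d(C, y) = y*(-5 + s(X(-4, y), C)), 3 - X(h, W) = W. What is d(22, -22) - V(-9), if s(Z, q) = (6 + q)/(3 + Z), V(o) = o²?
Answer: -163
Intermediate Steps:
X(h, W) = 3 - W
s(Z, q) = (6 + q)/(3 + Z)
d(C, y) = 6 - y*(-5 + (6 + C)/(6 - y)) (d(C, y) = 6 - y*(-5 + (6 + C)/(3 + (3 - y))) = 6 - y*(-5 + (6 + C)/(6 - y)))
d(22, -22) - V(-9) = (-22*(6 + 22) + (-6 - 22)*(6 + 5*(-22)))/(-6 - 22) - 1*(-9)² = (-22*28 - 28*(6 - 110))/(-28) - 1*81 = -(-616 - 28*(-104))/28 - 81 = -(-616 + 2912)/28 - 81 = -1/28*2296 - 81 = -82 - 81 = -163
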